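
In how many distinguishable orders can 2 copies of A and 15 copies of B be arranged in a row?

136

Choose positions for the A's: C(17,2) = 136.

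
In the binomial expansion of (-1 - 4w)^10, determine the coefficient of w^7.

The general term is C(10,j)·(-1)^j·(-4w)^(10-j); the w^7 term has j = 3.
C(10,3) = 120.
Coefficient = C(10,3) · (-1)^3 · (-4)^7 = 120 · (-1) · (-16384) = 1966080.

1966080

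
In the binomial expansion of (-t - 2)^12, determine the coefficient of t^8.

7920

The general term is C(12,j)·(-t)^j·(-2)^(12-j); the t^8 term has j = 8.
C(12,8) = 495.
Coefficient = C(12,8) · (-2)^4 = 495 · 16 = 7920.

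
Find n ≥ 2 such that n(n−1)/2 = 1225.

50

n(n−1)/2 = 1225 ⇒ n(n−1) = 2450. Since 50·49 = 2450, n = 50.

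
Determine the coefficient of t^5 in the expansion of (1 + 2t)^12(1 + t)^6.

104910

Coefficient of t^5 = Σ_{j} C(12,j)·2^j·C(6,5-j)·1^(5-j) for j from 0 to 5.
= 6 + 360 + 5280 + 26400 + 47520 + 25344 = 104910.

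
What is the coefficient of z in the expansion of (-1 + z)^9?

The general term is C(9,j)·(-1)^j·(z)^(9-j); the z^1 term has j = 8.
C(9,8) = 9.
Coefficient = C(9,8) = 9.

9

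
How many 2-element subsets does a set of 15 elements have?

C(15,2) = (15·14) / 2! = 210 / 2 = 105.

105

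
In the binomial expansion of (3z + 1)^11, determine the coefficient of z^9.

The general term is C(11,j)·(3z)^j·(1)^(11-j); the z^9 term has j = 9.
C(11,9) = 55.
Coefficient = C(11,9) · 3^9 = 55 · 19683 = 1082565.

1082565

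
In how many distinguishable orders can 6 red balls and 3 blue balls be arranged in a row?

Choose positions for the red balls: C(9,6) = 84.

84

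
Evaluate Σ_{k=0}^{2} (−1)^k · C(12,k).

55

The partial alternating sum Σ_{k=0}^{2} (−1)^k C(12,k) = (−1)^2 C(11,2) = 55.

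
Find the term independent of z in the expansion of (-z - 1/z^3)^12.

220

General term: C(12,j)·(-z)^j·(-1/z^3)^(12-j), with z-exponent 1j − 3(12−j) = 4j − 36.
Set 4j − 36 = 0: j = 9.
C(12,9) = 220; (-1)^9 = -1; (-1)^3 = -1.
Coefficient = 220 · (-1) · (-1) = 220.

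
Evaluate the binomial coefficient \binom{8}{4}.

C(8,4) = (8·7·6·5) / 4! = 1680 / 24 = 70.

70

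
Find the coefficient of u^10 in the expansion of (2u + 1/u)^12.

24576

General term: C(12,j)·(2u)^j·(1/u)^(12-j), with u-exponent 1j − 1(12−j) = 2j − 12.
Set 2j − 12 = 10: j = 11.
C(12,11) = 12; 2^11 = 2048; 1^1 = 1.
Coefficient = 12 · 2048 · 1 = 24576.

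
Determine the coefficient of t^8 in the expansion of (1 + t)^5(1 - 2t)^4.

Coefficient of t^8 = Σ_{j} C(5,j)·1^j·C(4,8-j)·(-2)^(8-j) for j from 4 to 5.
= 80 + (-32) = 48.

48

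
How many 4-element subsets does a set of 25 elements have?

C(25,4) = (25·24·23·22) / 4! = 303600 / 24 = 12650.

12650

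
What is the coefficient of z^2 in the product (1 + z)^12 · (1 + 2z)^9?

Coefficient of z^2 = Σ_{j} C(12,j)·1^j·C(9,2-j)·2^(2-j) for j from 0 to 2.
= 144 + 216 + 66 = 426.

426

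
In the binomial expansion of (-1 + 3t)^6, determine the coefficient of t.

-18

The general term is C(6,j)·(-1)^j·(3t)^(6-j); the t^1 term has j = 5.
C(6,5) = 6.
Coefficient = C(6,5) · (-1)^5 · 3^1 = 6 · (-1) · 3 = -18.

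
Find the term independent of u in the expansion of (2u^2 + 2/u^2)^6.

1280

General term: C(6,j)·(2u^2)^j·(2/u^2)^(6-j), with u-exponent 2j − 2(6−j) = 4j − 12.
Set 4j − 12 = 0: j = 3.
C(6,3) = 20; 2^3 = 8; 2^3 = 8.
Coefficient = 20 · 8 · 8 = 1280.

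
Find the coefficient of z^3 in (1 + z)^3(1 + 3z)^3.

136

Coefficient of z^3 = Σ_{j} C(3,j)·1^j·C(3,3-j)·3^(3-j) for j from 0 to 3.
= 27 + 81 + 27 + 1 = 136.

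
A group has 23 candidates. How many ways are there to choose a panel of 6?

This is C(23,6) = 100947.

100947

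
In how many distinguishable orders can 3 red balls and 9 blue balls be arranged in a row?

220

Choose positions for the red balls: C(12,3) = 220.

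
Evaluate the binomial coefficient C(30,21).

14307150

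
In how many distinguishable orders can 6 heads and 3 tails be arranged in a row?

Choose positions for the heads: C(9,6) = 84.

84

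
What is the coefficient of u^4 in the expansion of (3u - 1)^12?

The general term is C(12,j)·(3u)^j·(-1)^(12-j); the u^4 term has j = 4.
C(12,4) = 495.
Coefficient = C(12,4) · 3^4 = 495 · 81 = 40095.

40095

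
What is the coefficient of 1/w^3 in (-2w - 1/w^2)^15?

-2562560

General term: C(15,j)·(-2w)^j·(-1/w^2)^(15-j), with w-exponent 1j − 2(15−j) = 3j − 30.
Set 3j − 30 = -3: j = 9.
C(15,9) = 5005; (-2)^9 = -512; (-1)^6 = 1.
Coefficient = 5005 · (-512) · 1 = -2562560.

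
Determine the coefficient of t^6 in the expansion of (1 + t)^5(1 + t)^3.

Coefficient of t^6 = Σ_{j} C(5,j)·C(3,6-j) for j from 3 to 5.
= 10 + 15 + 3 = 28.

28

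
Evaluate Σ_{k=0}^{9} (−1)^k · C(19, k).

-48620

The partial alternating sum Σ_{k=0}^{9} (−1)^k C(19,k) = (−1)^9 C(18,9) = -48620.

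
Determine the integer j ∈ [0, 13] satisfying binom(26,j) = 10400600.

C(26,j) increases on 0 ≤ j ≤ 13. C(26,12) = 9657700 and C(26,13) = 10400600, so j = 13.

13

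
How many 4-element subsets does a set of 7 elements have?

35

C(7,4) = C(7,3) by symmetry.
C(7,3) = (7·6·5) / 3! = 210 / 6 = 35.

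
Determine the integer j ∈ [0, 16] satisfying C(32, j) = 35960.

C(32,j) increases on 0 ≤ j ≤ 16. C(32,3) = 4960 and C(32,4) = 35960, so j = 4.

4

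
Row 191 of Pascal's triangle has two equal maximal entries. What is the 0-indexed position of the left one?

For odd n = 191, C(191,k) peaks at k = (n−1)/2 and (n+1)/2; the lower is 95.

95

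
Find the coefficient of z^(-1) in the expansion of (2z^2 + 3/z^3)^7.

15120

General term: C(7,j)·(2z^2)^j·(3/z^3)^(7-j), with z-exponent 2j − 3(7−j) = 5j − 21.
Set 5j − 21 = -1: j = 4.
C(7,4) = 35; 2^4 = 16; 3^3 = 27.
Coefficient = 35 · 16 · 27 = 15120.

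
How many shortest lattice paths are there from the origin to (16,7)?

245157

Each path is a sequence of 23 steps with 16 rights: C(23,16) = 245157.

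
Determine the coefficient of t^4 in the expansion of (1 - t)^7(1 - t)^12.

(1 - t)^7(1 - t)^12 = (1 - t)^19, so the coefficient of t^4 is C(19,4)·(-1)^4 = 3876·1 = 3876.

3876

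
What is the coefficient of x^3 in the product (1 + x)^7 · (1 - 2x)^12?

-381

Coefficient of x^3 = Σ_{j} C(7,j)·1^j·C(12,3-j)·(-2)^(3-j) for j from 0 to 3.
= (-1760) + 1848 + (-504) + 35 = -381.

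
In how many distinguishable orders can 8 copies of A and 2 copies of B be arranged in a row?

45

Choose positions for the A's: C(10,8) = 45.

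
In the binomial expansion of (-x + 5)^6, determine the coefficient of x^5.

The general term is C(6,j)·(-x)^j·(5)^(6-j); the x^5 term has j = 5.
C(6,5) = 6.
Coefficient = C(6,5) · (-1)^5 · 5^1 = 6 · (-1) · 5 = -30.

-30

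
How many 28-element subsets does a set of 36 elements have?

30260340

C(36,28) = C(36,8) by symmetry.
C(36,8) = (36·35·34·33·32·31·30·29) / 8! = 1220096908800 / 40320 = 30260340.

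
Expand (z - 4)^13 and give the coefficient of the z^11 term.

1248

The general term is C(13,j)·(z)^j·(-4)^(13-j); the z^11 term has j = 11.
C(13,11) = 78.
Coefficient = C(13,11) · (-4)^2 = 78 · 16 = 1248.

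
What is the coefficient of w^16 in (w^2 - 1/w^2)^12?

66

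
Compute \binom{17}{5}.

C(17,5) = (17·16·15·14·13) / 5! = 742560 / 120 = 6188.

6188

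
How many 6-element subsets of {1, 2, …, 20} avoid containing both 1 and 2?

35700

All 6-subsets: C(20,6) = 38760. Those containing both fixed elements: C(18,4) = 3060.
38760 − 3060 = 35700.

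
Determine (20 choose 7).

77520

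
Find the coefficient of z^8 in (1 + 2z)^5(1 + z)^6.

2360

Coefficient of z^8 = Σ_{j} C(5,j)·2^j·C(6,8-j)·1^(8-j) for j from 2 to 5.
= 40 + 480 + 1200 + 640 = 2360.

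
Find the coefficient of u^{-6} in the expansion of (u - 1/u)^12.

General term: C(12,j)·(u)^j·(-1/u)^(12-j), with u-exponent 1j − 1(12−j) = 2j − 12.
Set 2j − 12 = -6: j = 3.
C(12,3) = 220; 1^3 = 1; (-1)^9 = -1.
Coefficient = 220 · 1 · (-1) = -220.

-220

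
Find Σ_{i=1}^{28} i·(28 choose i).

3758096384

Since i·C(28,i) = 28·C(27,i−1), the sum is 28·2^27 = 28·134217728 = 3758096384.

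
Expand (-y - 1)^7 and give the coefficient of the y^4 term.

-35

The general term is C(7,j)·(-y)^j·(-1)^(7-j); the y^4 term has j = 4.
C(7,4) = 35.
Coefficient = C(7,4) · (-1)^3 = 35 · (-1) = -35.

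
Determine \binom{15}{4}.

1365

C(15,4) = (15·14·13·12) / 4! = 32760 / 24 = 1365.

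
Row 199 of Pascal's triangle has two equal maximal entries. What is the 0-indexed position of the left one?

For odd n = 199, C(199,r) peaks at r = (n−1)/2 and (n+1)/2; the lower is 99.

99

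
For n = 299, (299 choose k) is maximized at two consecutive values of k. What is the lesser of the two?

For odd n = 299, C(299,k) peaks at k = (n−1)/2 and (n+1)/2; the lesser is 149.

149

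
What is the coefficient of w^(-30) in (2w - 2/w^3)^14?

-5963776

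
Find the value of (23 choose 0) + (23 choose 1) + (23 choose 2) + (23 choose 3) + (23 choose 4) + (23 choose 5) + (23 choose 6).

1 + 23 + 253 + 1771 + 8855 + 33649 + 100947 = 145499.

145499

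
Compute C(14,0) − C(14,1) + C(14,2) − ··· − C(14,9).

-715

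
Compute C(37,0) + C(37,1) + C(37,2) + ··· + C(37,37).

The entries of row 37 sum to 2^37 = 137438953472.

137438953472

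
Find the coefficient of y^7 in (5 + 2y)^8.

The general term is C(8,j)·(5)^j·(2y)^(8-j); the y^7 term has j = 1.
C(8,1) = 8.
Coefficient = C(8,1) · 5^1 · 2^7 = 8 · 5 · 128 = 5120.

5120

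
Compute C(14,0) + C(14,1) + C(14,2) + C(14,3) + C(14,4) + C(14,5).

3473

1 + 14 + 91 + 364 + 1001 + 2002 = 3473.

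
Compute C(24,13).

C(24,13) = C(24,11) by symmetry.
C(24,11) = (24·23·22·21·20·19·18·17·16·15·14) / 11! = 99638080819200 / 39916800 = 2496144.

2496144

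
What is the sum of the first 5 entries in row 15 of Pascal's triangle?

1941

1 + 15 + 105 + 455 + 1365 = 1941.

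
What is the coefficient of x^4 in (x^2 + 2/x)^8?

1120

General term: C(8,j)·(x^2)^j·(2/x)^(8-j), with x-exponent 2j − 1(8−j) = 3j − 8.
Set 3j − 8 = 4: j = 4.
C(8,4) = 70; 1^4 = 1; 2^4 = 16.
Coefficient = 70 · 1 · 16 = 1120.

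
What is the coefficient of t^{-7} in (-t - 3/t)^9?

General term: C(9,j)·(-t)^j·(-3/t)^(9-j), with t-exponent 1j − 1(9−j) = 2j − 9.
Set 2j − 9 = -7: j = 1.
C(9,1) = 9; (-1)^1 = -1; (-3)^8 = 6561.
Coefficient = 9 · (-1) · 6561 = -59049.

-59049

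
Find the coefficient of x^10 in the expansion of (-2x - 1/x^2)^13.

-53248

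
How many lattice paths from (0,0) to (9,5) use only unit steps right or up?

2002

Each path is a sequence of 14 steps with 9 rights: C(14,9) = 2002.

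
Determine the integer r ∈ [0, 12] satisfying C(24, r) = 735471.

C(24,r) increases on 0 ≤ r ≤ 12. C(24,7) = 346104 and C(24,8) = 735471, so r = 8.

8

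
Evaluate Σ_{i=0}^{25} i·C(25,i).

419430400

Differentiating (1+x)^25 and setting x=1: Σ i·C(25,i) = 25·2^24 = 419430400.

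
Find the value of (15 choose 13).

105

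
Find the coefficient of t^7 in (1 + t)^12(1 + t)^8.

77520

Coefficient of t^7 = Σ_{j} C(12,j)·C(8,7-j) for j from 0 to 7.
= 8 + 336 + 3696 + 15400 + 27720 + 22176 + 7392 + 792 = 77520.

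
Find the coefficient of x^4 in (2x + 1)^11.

5280

The general term is C(11,j)·(2x)^j·(1)^(11-j); the x^4 term has j = 4.
C(11,4) = 330.
Coefficient = C(11,4) · 2^4 = 330 · 16 = 5280.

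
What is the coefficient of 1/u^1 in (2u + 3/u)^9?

General term: C(9,j)·(2u)^j·(3/u)^(9-j), with u-exponent 1j − 1(9−j) = 2j − 9.
Set 2j − 9 = -1: j = 4.
C(9,4) = 126; 2^4 = 16; 3^5 = 243.
Coefficient = 126 · 16 · 243 = 489888.

489888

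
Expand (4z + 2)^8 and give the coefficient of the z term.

4096

The general term is C(8,j)·(4z)^j·(2)^(8-j); the z^1 term has j = 1.
C(8,1) = 8.
Coefficient = C(8,1) · 4^1 · 2^7 = 8 · 4 · 128 = 4096.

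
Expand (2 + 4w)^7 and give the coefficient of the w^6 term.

The general term is C(7,j)·(2)^j·(4w)^(7-j); the w^6 term has j = 1.
C(7,1) = 7.
Coefficient = C(7,1) · 2^1 · 4^6 = 7 · 2 · 4096 = 57344.

57344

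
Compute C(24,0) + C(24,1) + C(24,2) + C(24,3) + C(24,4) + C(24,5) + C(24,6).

190051

1 + 24 + 276 + 2024 + 10626 + 42504 + 134596 = 190051.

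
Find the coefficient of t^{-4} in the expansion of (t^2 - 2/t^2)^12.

General term: C(12,j)·(t^2)^j·(-2/t^2)^(12-j), with t-exponent 2j − 2(12−j) = 4j − 24.
Set 4j − 24 = -4: j = 5.
C(12,5) = 792; 1^5 = 1; (-2)^7 = -128.
Coefficient = 792 · 1 · (-128) = -101376.

-101376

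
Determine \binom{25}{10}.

3268760

C(25,10) = (25·24·23·22·21·20·19·18·17·16) / 10! = 11861676288000 / 3628800 = 3268760.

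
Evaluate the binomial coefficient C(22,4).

7315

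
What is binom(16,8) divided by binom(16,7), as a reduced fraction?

C(n,k+1)/C(n,k) = (n−k)/(k+1) = (16−7)/(7+1) = 9/8.

9/8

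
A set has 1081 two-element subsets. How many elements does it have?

47

n(n−1)/2 = 1081 ⇒ n(n−1) = 2162. Since 47·46 = 2162, n = 47.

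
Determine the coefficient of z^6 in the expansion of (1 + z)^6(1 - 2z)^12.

-5511

Coefficient of z^6 = Σ_{j} C(6,j)·1^j·C(12,6-j)·(-2)^(6-j) for j from 0 to 6.
= 59136 + (-152064) + 118800 + (-35200) + 3960 + (-144) + 1 = -5511.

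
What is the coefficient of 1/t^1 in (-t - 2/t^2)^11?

General term: C(11,j)·(-t)^j·(-2/t^2)^(11-j), with t-exponent 1j − 2(11−j) = 3j − 22.
Set 3j − 22 = -1: j = 7.
C(11,7) = 330; (-1)^7 = -1; (-2)^4 = 16.
Coefficient = 330 · (-1) · 16 = -5280.

-5280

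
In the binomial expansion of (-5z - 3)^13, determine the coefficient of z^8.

The general term is C(13,j)·(-5z)^j·(-3)^(13-j); the z^8 term has j = 8.
C(13,8) = 1287.
Coefficient = C(13,8) · (-5)^8 · (-3)^5 = 1287 · 390625 · (-243) = -122164453125.

-122164453125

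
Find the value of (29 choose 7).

1560780

C(29,7) = (29·28·27·26·25·24·23) / 7! = 7866331200 / 5040 = 1560780.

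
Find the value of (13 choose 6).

C(13,6) = (13·12·11·10·9·8) / 6! = 1235520 / 720 = 1716.

1716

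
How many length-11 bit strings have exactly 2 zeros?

Choose the 2 positions: C(11,2) = 55.

55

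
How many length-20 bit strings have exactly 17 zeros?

Choose the 17 positions: C(20,17) = 1140.

1140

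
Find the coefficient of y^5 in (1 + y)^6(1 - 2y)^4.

Coefficient of y^5 = Σ_{j} C(6,j)·1^j·C(4,5-j)·(-2)^(5-j) for j from 1 to 5.
= 96 + (-480) + 480 + (-120) + 6 = -18.

-18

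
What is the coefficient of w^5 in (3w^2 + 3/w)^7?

General term: C(7,j)·(3w^2)^j·(3/w)^(7-j), with w-exponent 2j − 1(7−j) = 3j − 7.
Set 3j − 7 = 5: j = 4.
C(7,4) = 35; 3^4 = 81; 3^3 = 27.
Coefficient = 35 · 81 · 27 = 76545.

76545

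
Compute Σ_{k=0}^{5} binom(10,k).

638

1 + 10 + 45 + 120 + 210 + 252 = 638.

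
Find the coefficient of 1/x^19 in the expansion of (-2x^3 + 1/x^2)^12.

General term: C(12,j)·(-2x^3)^j·(1/x^2)^(12-j), with x-exponent 3j − 2(12−j) = 5j − 24.
Set 5j − 24 = -19: j = 1.
C(12,1) = 12; (-2)^1 = -2; 1^11 = 1.
Coefficient = 12 · (-2) · 1 = -24.

-24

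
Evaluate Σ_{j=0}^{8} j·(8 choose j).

Differentiating (1+x)^8 and setting x=1: Σ j·C(8,j) = 8·2^7 = 1024.

1024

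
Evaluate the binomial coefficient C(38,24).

C(38,24) = C(38,14) by symmetry.
C(38,14) = (38·37·36·35·34·33·32·31·30·29·28·27·26·25) / 14! = 842975203103953920000 / 87178291200 = 9669554100.

9669554100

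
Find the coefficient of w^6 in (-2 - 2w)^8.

7168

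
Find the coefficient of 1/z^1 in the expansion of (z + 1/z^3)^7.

21

General term: C(7,j)·(z)^j·(1/z^3)^(7-j), with z-exponent 1j − 3(7−j) = 4j − 21.
Set 4j − 21 = -1: j = 5.
C(7,5) = 21; 1^5 = 1; 1^2 = 1.
Coefficient = 21 · 1 · 1 = 21.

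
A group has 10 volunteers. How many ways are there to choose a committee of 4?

This is C(10,4) = 210.

210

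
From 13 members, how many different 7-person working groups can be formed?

1716

This is C(13,7) = 1716.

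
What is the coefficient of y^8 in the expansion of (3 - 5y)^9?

The general term is C(9,j)·(3)^j·(-5y)^(9-j); the y^8 term has j = 1.
C(9,1) = 9.
Coefficient = C(9,1) · 3^1 · (-5)^8 = 9 · 3 · 390625 = 10546875.

10546875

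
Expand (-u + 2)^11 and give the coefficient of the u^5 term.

-29568

The general term is C(11,j)·(-u)^j·(2)^(11-j); the u^5 term has j = 5.
C(11,5) = 462.
Coefficient = C(11,5) · (-1)^5 · 2^6 = 462 · (-1) · 64 = -29568.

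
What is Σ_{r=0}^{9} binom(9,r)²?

48620

By Vandermonde's identity, Σ C(9,r)² = C(18,9) = 48620.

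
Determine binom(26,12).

9657700

C(26,12) = (26·25·24·23·22·21·20·19·18·17·16·15) / 12! = 4626053752320000 / 479001600 = 9657700.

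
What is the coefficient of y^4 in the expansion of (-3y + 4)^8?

The general term is C(8,j)·(-3y)^j·(4)^(8-j); the y^4 term has j = 4.
C(8,4) = 70.
Coefficient = C(8,4) · (-3)^4 · 4^4 = 70 · 81 · 256 = 1451520.

1451520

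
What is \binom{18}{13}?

8568

C(18,13) = C(18,5) by symmetry.
C(18,5) = (18·17·16·15·14) / 5! = 1028160 / 120 = 8568.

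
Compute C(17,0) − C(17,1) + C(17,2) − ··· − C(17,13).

-560

The partial alternating sum Σ_{k=0}^{13} (−1)^k C(17,k) = (−1)^13 C(16,13) = -560.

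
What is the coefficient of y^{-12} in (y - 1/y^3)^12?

General term: C(12,j)·(y)^j·(-1/y^3)^(12-j), with y-exponent 1j − 3(12−j) = 4j − 36.
Set 4j − 36 = -12: j = 6.
C(12,6) = 924; 1^6 = 1; (-1)^6 = 1.
Coefficient = 924 · 1 · 1 = 924.

924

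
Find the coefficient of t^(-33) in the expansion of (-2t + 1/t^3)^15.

General term: C(15,j)·(-2t)^j·(1/t^3)^(15-j), with t-exponent 1j − 3(15−j) = 4j − 45.
Set 4j − 45 = -33: j = 3.
C(15,3) = 455; (-2)^3 = -8; 1^12 = 1.
Coefficient = 455 · (-8) · 1 = -3640.

-3640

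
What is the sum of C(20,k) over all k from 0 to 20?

1048576

The entries of row 20 sum to 2^20 = 1048576.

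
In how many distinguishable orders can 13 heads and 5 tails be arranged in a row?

8568

Choose positions for the heads: C(18,13) = 8568.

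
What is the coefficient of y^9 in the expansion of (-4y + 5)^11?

The general term is C(11,j)·(-4y)^j·(5)^(11-j); the y^9 term has j = 9.
C(11,9) = 55.
Coefficient = C(11,9) · (-4)^9 · 5^2 = 55 · (-262144) · 25 = -360448000.

-360448000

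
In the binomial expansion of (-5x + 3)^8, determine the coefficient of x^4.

The general term is C(8,j)·(-5x)^j·(3)^(8-j); the x^4 term has j = 4.
C(8,4) = 70.
Coefficient = C(8,4) · (-5)^4 · 3^4 = 70 · 625 · 81 = 3543750.

3543750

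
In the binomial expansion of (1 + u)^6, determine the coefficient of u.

The general term is C(6,j)·(1)^j·(u)^(6-j); the u^1 term has j = 5.
C(6,5) = 6.
Coefficient = C(6,5) = 6.

6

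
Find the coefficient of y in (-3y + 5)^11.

-322265625

The general term is C(11,j)·(-3y)^j·(5)^(11-j); the y^1 term has j = 1.
C(11,1) = 11.
Coefficient = C(11,1) · (-3)^1 · 5^10 = 11 · (-3) · 9765625 = -322265625.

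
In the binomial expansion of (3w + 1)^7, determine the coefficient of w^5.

5103

The general term is C(7,j)·(3w)^j·(1)^(7-j); the w^5 term has j = 5.
C(7,5) = 21.
Coefficient = C(7,5) · 3^5 = 21 · 243 = 5103.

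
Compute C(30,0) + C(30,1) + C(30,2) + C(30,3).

4526

1 + 30 + 435 + 4060 = 4526.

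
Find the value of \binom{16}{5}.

C(16,5) = (16·15·14·13·12) / 5! = 524160 / 120 = 4368.

4368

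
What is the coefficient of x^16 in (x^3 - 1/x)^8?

28

General term: C(8,j)·(x^3)^j·(-1/x)^(8-j), with x-exponent 3j − 1(8−j) = 4j − 8.
Set 4j − 8 = 16: j = 6.
C(8,6) = 28; 1^6 = 1; (-1)^2 = 1.
Coefficient = 28 · 1 · 1 = 28.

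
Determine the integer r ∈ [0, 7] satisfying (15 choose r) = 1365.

4

C(15,r) increases on 0 ≤ r ≤ 7. C(15,3) = 455 and C(15,4) = 1365, so r = 4.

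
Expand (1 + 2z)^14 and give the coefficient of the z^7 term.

The general term is C(14,j)·(1)^j·(2z)^(14-j); the z^7 term has j = 7.
C(14,7) = 3432.
Coefficient = C(14,7) · 2^7 = 3432 · 128 = 439296.

439296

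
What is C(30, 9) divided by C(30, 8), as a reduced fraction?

22/9

C(n,k+1)/C(n,k) = (n−k)/(k+1) = (30−8)/(8+1) = 22/9.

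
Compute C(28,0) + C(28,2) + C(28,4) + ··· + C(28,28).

134217728

Half of (1+1)^28 + (1−1)^28 gives the even-index sum: 2^27 = 134217728.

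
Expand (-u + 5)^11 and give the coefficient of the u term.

-107421875

The general term is C(11,j)·(-u)^j·(5)^(11-j); the u^1 term has j = 1.
C(11,1) = 11.
Coefficient = C(11,1) · (-1)^1 · 5^10 = 11 · (-1) · 9765625 = -107421875.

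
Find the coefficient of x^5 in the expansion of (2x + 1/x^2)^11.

General term: C(11,j)·(2x)^j·(1/x^2)^(11-j), with x-exponent 1j − 2(11−j) = 3j − 22.
Set 3j − 22 = 5: j = 9.
C(11,9) = 55; 2^9 = 512; 1^2 = 1.
Coefficient = 55 · 512 · 1 = 28160.

28160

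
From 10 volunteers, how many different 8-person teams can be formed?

45

This is C(10,8) = 45.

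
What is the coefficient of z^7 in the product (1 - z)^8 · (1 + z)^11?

Coefficient of z^7 = Σ_{j} C(8,j)·(-1)^j·C(11,7-j)·1^(7-j) for j from 0 to 7.
= 330 + (-3696) + 12936 + (-18480) + 11550 + (-3080) + 308 + (-8) = -140.

-140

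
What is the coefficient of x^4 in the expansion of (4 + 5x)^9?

80640000

The general term is C(9,j)·(4)^j·(5x)^(9-j); the x^4 term has j = 5.
C(9,5) = 126.
Coefficient = C(9,5) · 4^5 · 5^4 = 126 · 1024 · 625 = 80640000.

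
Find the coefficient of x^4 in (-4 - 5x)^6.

150000

The general term is C(6,j)·(-4)^j·(-5x)^(6-j); the x^4 term has j = 2.
C(6,2) = 15.
Coefficient = C(6,2) · (-4)^2 · (-5)^4 = 15 · 16 · 625 = 150000.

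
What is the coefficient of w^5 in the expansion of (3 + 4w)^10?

62705664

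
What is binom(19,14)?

C(19,14) = C(19,5) by symmetry.
C(19,5) = (19·18·17·16·15) / 5! = 1395360 / 120 = 11628.

11628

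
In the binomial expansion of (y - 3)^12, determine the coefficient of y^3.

The general term is C(12,j)·(y)^j·(-3)^(12-j); the y^3 term has j = 3.
C(12,3) = 220.
Coefficient = C(12,3) · (-3)^9 = 220 · (-19683) = -4330260.

-4330260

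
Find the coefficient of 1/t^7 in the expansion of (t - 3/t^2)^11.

336798

General term: C(11,j)·(t)^j·(-3/t^2)^(11-j), with t-exponent 1j − 2(11−j) = 3j − 22.
Set 3j − 22 = -7: j = 5.
C(11,5) = 462; 1^5 = 1; (-3)^6 = 729.
Coefficient = 462 · 1 · 729 = 336798.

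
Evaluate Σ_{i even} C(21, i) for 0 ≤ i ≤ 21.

1048576

Even-i terms of row 21 sum to 2^20 = 1048576.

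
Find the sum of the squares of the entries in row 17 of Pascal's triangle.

By Vandermonde's identity, Σ C(17,r)² = C(34,17) = 2333606220.

2333606220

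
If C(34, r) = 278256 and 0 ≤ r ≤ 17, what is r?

C(34,r) increases on 0 ≤ r ≤ 17. C(34,4) = 46376 and C(34,5) = 278256, so r = 5.

5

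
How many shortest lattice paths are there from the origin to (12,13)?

Each path is a sequence of 25 steps with 12 rights: C(25,12) = 5200300.

5200300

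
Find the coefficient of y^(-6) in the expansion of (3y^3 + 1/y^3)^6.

135

General term: C(6,j)·(3y^3)^j·(1/y^3)^(6-j), with y-exponent 3j − 3(6−j) = 6j − 18.
Set 6j − 18 = -6: j = 2.
C(6,2) = 15; 3^2 = 9; 1^4 = 1.
Coefficient = 15 · 9 · 1 = 135.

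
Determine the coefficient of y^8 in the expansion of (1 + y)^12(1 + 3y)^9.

18950850

Coefficient of y^8 = Σ_{j} C(12,j)·1^j·C(9,8-j)·3^(8-j) for j from 0 to 8.
= 59049 + 944784 + 4041576 + 6735960 + 5051970 + 1796256 + 299376 + 21384 + 495 = 18950850.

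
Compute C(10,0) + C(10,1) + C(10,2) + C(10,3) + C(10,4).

386

1 + 10 + 45 + 120 + 210 = 386.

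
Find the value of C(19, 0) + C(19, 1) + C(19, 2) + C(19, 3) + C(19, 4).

1 + 19 + 171 + 969 + 3876 = 5036.

5036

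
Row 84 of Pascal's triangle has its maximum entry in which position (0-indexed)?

42

C(84,k) is maximized at k = 84/2 = 42.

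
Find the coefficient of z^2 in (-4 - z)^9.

-589824

The general term is C(9,j)·(-4)^j·(-z)^(9-j); the z^2 term has j = 7.
C(9,7) = 36.
Coefficient = C(9,7) · (-4)^7 = 36 · (-16384) = -589824.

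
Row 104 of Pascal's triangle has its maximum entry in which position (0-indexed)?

52

C(104,j) is maximized at j = 104/2 = 52.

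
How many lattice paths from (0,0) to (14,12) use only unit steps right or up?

9657700

Each path is a sequence of 26 steps with 14 rights: C(26,14) = 9657700.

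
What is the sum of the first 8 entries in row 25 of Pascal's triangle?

726206

1 + 25 + 300 + 2300 + 12650 + 53130 + 177100 + 480700 = 726206.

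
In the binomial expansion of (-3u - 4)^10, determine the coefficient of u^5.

62705664

The general term is C(10,j)·(-3u)^j·(-4)^(10-j); the u^5 term has j = 5.
C(10,5) = 252.
Coefficient = C(10,5) · (-3)^5 · (-4)^5 = 252 · (-243) · (-1024) = 62705664.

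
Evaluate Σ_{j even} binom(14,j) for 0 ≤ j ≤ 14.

8192

Even-j terms of row 14 sum to 2^13 = 8192.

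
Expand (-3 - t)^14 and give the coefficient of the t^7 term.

7505784

The general term is C(14,j)·(-3)^j·(-t)^(14-j); the t^7 term has j = 7.
C(14,7) = 3432.
Coefficient = C(14,7) · (-3)^7 · (-1)^7 = 3432 · (-2187) · (-1) = 7505784.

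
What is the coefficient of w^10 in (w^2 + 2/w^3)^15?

General term: C(15,j)·(w^2)^j·(2/w^3)^(15-j), with w-exponent 2j − 3(15−j) = 5j − 45.
Set 5j − 45 = 10: j = 11.
C(15,11) = 1365; 1^11 = 1; 2^4 = 16.
Coefficient = 1365 · 1 · 16 = 21840.

21840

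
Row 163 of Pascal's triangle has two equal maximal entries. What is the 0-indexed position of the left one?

For odd n = 163, C(163,j) peaks at j = (n−1)/2 and (n+1)/2; the lesser is 81.

81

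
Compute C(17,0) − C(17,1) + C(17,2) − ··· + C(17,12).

The partial alternating sum Σ_{k=0}^{12} (−1)^k C(17,k) = (−1)^12 C(16,12) = 1820.

1820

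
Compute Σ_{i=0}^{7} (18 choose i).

1 + 18 + 153 + 816 + 3060 + 8568 + 18564 + 31824 = 63004.

63004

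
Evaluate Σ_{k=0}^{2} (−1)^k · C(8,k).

21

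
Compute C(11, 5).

462

C(11,5) = (11·10·9·8·7) / 5! = 55440 / 120 = 462.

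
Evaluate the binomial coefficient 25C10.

C(25,10) = (25·24·23·22·21·20·19·18·17·16) / 10! = 11861676288000 / 3628800 = 3268760.

3268760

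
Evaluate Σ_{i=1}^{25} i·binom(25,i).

Since i·C(25,i) = 25·C(24,i−1), the sum is 25·2^24 = 25·16777216 = 419430400.

419430400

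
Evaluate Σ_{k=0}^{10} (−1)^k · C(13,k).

The partial alternating sum Σ_{k=0}^{10} (−1)^k C(13,k) = (−1)^10 C(12,10) = 66.

66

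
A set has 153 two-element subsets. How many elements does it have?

18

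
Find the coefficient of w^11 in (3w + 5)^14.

8060188500

The general term is C(14,j)·(3w)^j·(5)^(14-j); the w^11 term has j = 11.
C(14,11) = 364.
Coefficient = C(14,11) · 3^11 · 5^3 = 364 · 177147 · 125 = 8060188500.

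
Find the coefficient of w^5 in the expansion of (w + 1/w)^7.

7

General term: C(7,j)·(w)^j·(1/w)^(7-j), with w-exponent 1j − 1(7−j) = 2j − 7.
Set 2j − 7 = 5: j = 6.
C(7,6) = 7; 1^6 = 1; 1^1 = 1.
Coefficient = 7 · 1 · 1 = 7.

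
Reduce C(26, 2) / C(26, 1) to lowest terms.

25/2

C(n,k+1)/C(n,k) = (n−k)/(k+1) = (26−1)/(1+1) = 25/2.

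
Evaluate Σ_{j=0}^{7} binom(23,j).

390656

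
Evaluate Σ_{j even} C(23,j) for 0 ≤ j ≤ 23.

4194304

Half of (1+1)^23 + (1−1)^23 gives the even-index sum: 2^22 = 4194304.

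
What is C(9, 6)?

C(9,6) = C(9,3) by symmetry.
C(9,3) = (9·8·7) / 3! = 504 / 6 = 84.

84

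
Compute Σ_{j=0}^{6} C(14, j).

6476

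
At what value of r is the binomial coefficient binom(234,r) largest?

117

C(234,r) is maximized at r = 234/2 = 117.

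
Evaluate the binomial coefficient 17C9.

24310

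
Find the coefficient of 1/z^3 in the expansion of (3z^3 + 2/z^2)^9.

145152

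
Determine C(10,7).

120

C(10,7) = C(10,3) by symmetry.
C(10,3) = (10·9·8) / 3! = 720 / 6 = 120.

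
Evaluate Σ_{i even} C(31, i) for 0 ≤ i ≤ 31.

1073741824

Half of (1+1)^31 + (1−1)^31 gives the even-index sum: 2^30 = 1073741824.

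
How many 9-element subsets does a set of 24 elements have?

1307504

C(24,9) = (24·23·22·21·20·19·18·17·16) / 9! = 474467051520 / 362880 = 1307504.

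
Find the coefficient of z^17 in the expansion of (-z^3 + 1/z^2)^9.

-36

General term: C(9,j)·(-z^3)^j·(1/z^2)^(9-j), with z-exponent 3j − 2(9−j) = 5j − 18.
Set 5j − 18 = 17: j = 7.
C(9,7) = 36; (-1)^7 = -1; 1^2 = 1.
Coefficient = 36 · (-1) · 1 = -36.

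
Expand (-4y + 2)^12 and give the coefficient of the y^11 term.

The general term is C(12,j)·(-4y)^j·(2)^(12-j); the y^11 term has j = 11.
C(12,11) = 12.
Coefficient = C(12,11) · (-4)^11 · 2^1 = 12 · (-4194304) · 2 = -100663296.

-100663296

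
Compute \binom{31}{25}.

736281

C(31,25) = C(31,6) by symmetry.
C(31,6) = (31·30·29·28·27·26) / 6! = 530122320 / 720 = 736281.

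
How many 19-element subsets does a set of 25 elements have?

C(25,19) = C(25,6) by symmetry.
C(25,6) = (25·24·23·22·21·20) / 6! = 127512000 / 720 = 177100.

177100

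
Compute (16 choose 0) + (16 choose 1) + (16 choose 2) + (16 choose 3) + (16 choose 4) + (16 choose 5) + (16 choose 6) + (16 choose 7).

1 + 16 + 120 + 560 + 1820 + 4368 + 8008 + 11440 = 26333.

26333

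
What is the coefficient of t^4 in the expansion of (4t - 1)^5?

The general term is C(5,j)·(4t)^j·(-1)^(5-j); the t^4 term has j = 4.
C(5,4) = 5.
Coefficient = C(5,4) · 4^4 · (-1)^1 = 5 · 256 · (-1) = -1280.

-1280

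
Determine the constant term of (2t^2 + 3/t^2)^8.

90720

General term: C(8,j)·(2t^2)^j·(3/t^2)^(8-j), with t-exponent 2j − 2(8−j) = 4j − 16.
Set 4j − 16 = 0: j = 4.
C(8,4) = 70; 2^4 = 16; 3^4 = 81.
Coefficient = 70 · 16 · 81 = 90720.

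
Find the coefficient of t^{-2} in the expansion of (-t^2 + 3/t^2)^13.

General term: C(13,j)·(-t^2)^j·(3/t^2)^(13-j), with t-exponent 2j − 2(13−j) = 4j − 26.
Set 4j − 26 = -2: j = 6.
C(13,6) = 1716; (-1)^6 = 1; 3^7 = 2187.
Coefficient = 1716 · 1 · 2187 = 3752892.

3752892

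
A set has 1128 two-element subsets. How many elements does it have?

48

n(n−1)/2 = 1128 ⇒ n(n−1) = 2256. Since 48·47 = 2256, n = 48.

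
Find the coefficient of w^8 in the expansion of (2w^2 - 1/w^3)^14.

1025024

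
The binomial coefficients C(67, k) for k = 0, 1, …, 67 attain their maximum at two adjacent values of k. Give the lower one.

33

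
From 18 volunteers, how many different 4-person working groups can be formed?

This is C(18,4) = 3060.

3060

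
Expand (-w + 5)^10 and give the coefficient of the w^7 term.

-15000

The general term is C(10,j)·(-w)^j·(5)^(10-j); the w^7 term has j = 7.
C(10,7) = 120.
Coefficient = C(10,7) · (-1)^7 · 5^3 = 120 · (-1) · 125 = -15000.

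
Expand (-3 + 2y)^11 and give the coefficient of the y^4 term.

The general term is C(11,j)·(-3)^j·(2y)^(11-j); the y^4 term has j = 7.
C(11,7) = 330.
Coefficient = C(11,7) · (-3)^7 · 2^4 = 330 · (-2187) · 16 = -11547360.

-11547360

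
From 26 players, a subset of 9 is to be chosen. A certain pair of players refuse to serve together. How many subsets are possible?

All 9-subsets: C(26,9) = 3124550. Those containing both fixed elements: C(24,7) = 346104.
3124550 − 346104 = 2778446.

2778446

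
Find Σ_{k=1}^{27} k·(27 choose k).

Differentiating (1+x)^27 and setting x=1: Σ k·C(27,k) = 27·2^26 = 1811939328.

1811939328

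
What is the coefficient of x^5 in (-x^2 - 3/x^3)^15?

-729729

General term: C(15,j)·(-x^2)^j·(-3/x^3)^(15-j), with x-exponent 2j − 3(15−j) = 5j − 45.
Set 5j − 45 = 5: j = 10.
C(15,10) = 3003; (-1)^10 = 1; (-3)^5 = -243.
Coefficient = 3003 · 1 · (-243) = -729729.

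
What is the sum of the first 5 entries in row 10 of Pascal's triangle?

1 + 10 + 45 + 120 + 210 = 386.

386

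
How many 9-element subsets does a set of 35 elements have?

C(35,9) = (35·34·33·32·31·30·29·28·27) / 9! = 25622035084800 / 362880 = 70607460.

70607460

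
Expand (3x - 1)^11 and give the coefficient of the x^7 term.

721710

The general term is C(11,j)·(3x)^j·(-1)^(11-j); the x^7 term has j = 7.
C(11,7) = 330.
Coefficient = C(11,7) · 3^7 = 330 · 2187 = 721710.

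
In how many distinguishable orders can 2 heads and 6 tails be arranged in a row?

28

Choose positions for the heads: C(8,2) = 28.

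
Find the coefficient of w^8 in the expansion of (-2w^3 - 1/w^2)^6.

240

General term: C(6,j)·(-2w^3)^j·(-1/w^2)^(6-j), with w-exponent 3j − 2(6−j) = 5j − 12.
Set 5j − 12 = 8: j = 4.
C(6,4) = 15; (-2)^4 = 16; (-1)^2 = 1.
Coefficient = 15 · 16 · 1 = 240.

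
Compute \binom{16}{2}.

C(16,2) = (16·15) / 2! = 240 / 2 = 120.

120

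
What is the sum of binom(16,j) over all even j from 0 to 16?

32768

Half of (1+1)^16 + (1−1)^16 gives the even-index sum: 2^15 = 32768.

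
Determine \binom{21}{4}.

5985

C(21,4) = (21·20·19·18) / 4! = 143640 / 24 = 5985.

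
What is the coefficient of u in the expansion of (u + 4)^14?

The general term is C(14,j)·(u)^j·(4)^(14-j); the u^1 term has j = 1.
C(14,1) = 14.
Coefficient = C(14,1) · 4^13 = 14 · 67108864 = 939524096.

939524096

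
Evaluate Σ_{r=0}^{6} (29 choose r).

621616

1 + 29 + 406 + 3654 + 23751 + 118755 + 475020 = 621616.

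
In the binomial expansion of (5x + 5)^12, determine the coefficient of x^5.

193359375000

The general term is C(12,j)·(5x)^j·(5)^(12-j); the x^5 term has j = 5.
C(12,5) = 792.
Coefficient = C(12,5) · 5^5 · 5^7 = 792 · 3125 · 78125 = 193359375000.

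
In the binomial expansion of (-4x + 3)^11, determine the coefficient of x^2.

17321040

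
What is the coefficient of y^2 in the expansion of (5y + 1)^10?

1125

The general term is C(10,j)·(5y)^j·(1)^(10-j); the y^2 term has j = 2.
C(10,2) = 45.
Coefficient = C(10,2) · 5^2 = 45 · 25 = 1125.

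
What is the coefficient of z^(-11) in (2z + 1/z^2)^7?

General term: C(7,j)·(2z)^j·(1/z^2)^(7-j), with z-exponent 1j − 2(7−j) = 3j − 14.
Set 3j − 14 = -11: j = 1.
C(7,1) = 7; 2^1 = 2; 1^6 = 1.
Coefficient = 7 · 2 · 1 = 14.

14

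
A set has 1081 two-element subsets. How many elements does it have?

n(n−1)/2 = 1081 ⇒ n(n−1) = 2162. Since 47·46 = 2162, n = 47.

47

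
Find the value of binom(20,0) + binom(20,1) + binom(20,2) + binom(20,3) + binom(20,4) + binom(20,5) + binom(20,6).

1 + 20 + 190 + 1140 + 4845 + 15504 + 38760 = 60460.

60460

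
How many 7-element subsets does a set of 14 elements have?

C(14,7) = (14·13·12·11·10·9·8) / 7! = 17297280 / 5040 = 3432.

3432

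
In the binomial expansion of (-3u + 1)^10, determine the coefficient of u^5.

-61236

The general term is C(10,j)·(-3u)^j·(1)^(10-j); the u^5 term has j = 5.
C(10,5) = 252.
Coefficient = C(10,5) · (-3)^5 = 252 · (-243) = -61236.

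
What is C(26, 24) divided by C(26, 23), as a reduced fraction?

1/8

C(n,k+1)/C(n,k) = (n−k)/(k+1) = (26−23)/(23+1) = 3/24 = 1/8.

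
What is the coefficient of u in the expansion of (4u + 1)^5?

20

The general term is C(5,j)·(4u)^j·(1)^(5-j); the u^1 term has j = 1.
C(5,1) = 5.
Coefficient = C(5,1) · 4^1 = 5 · 4 = 20.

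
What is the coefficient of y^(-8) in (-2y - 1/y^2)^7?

-84

General term: C(7,j)·(-2y)^j·(-1/y^2)^(7-j), with y-exponent 1j − 2(7−j) = 3j − 14.
Set 3j − 14 = -8: j = 2.
C(7,2) = 21; (-2)^2 = 4; (-1)^5 = -1.
Coefficient = 21 · 4 · (-1) = -84.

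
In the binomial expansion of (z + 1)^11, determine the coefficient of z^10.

11

The general term is C(11,j)·(z)^j·(1)^(11-j); the z^10 term has j = 10.
C(11,10) = 11.
Coefficient = C(11,10) = 11.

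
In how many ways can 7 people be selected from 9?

This is C(9,7) = 36.

36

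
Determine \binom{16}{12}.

C(16,12) = C(16,4) by symmetry.
C(16,4) = (16·15·14·13) / 4! = 43680 / 24 = 1820.

1820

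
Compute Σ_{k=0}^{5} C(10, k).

638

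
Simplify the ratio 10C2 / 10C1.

9/2

C(n,k+1)/C(n,k) = (n−k)/(k+1) = (10−1)/(1+1) = 9/2.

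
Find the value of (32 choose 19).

C(32,19) = C(32,13) by symmetry.
C(32,13) = (32·31·30·29·28·27·26·25·24·23·22·21·20) / 13! = 2163102632570880000 / 6227020800 = 347373600.

347373600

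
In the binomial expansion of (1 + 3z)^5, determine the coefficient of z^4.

The general term is C(5,j)·(1)^j·(3z)^(5-j); the z^4 term has j = 1.
C(5,1) = 5.
Coefficient = C(5,1) · 3^4 = 5 · 81 = 405.

405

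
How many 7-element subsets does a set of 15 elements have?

6435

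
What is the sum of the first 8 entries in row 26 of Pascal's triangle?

971712

1 + 26 + 325 + 2600 + 14950 + 65780 + 230230 + 657800 = 971712.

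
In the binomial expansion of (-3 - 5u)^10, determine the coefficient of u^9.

58593750

The general term is C(10,j)·(-3)^j·(-5u)^(10-j); the u^9 term has j = 1.
C(10,1) = 10.
Coefficient = C(10,1) · (-3)^1 · (-5)^9 = 10 · (-3) · (-1953125) = 58593750.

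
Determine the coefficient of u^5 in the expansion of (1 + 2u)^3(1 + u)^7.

Coefficient of u^5 = Σ_{j} C(3,j)·2^j·C(7,5-j)·1^(5-j) for j from 0 to 3.
= 21 + 210 + 420 + 168 = 819.

819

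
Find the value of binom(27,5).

80730

C(27,5) = (27·26·25·24·23) / 5! = 9687600 / 120 = 80730.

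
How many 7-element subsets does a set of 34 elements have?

5379616

C(34,7) = (34·33·32·31·30·29·28) / 7! = 27113264640 / 5040 = 5379616.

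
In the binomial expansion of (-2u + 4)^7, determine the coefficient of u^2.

86016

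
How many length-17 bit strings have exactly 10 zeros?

19448

Choose the 10 positions: C(17,10) = 19448.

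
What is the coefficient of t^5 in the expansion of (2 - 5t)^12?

-316800000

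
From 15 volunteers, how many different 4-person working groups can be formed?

This is C(15,4) = 1365.

1365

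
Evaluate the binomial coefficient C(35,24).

C(35,24) = C(35,11) by symmetry.
C(35,11) = (35·34·33·32·31·30·29·28·27·26·25) / 11! = 16654322805120000 / 39916800 = 417225900.

417225900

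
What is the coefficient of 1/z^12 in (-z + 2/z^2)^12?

126720

General term: C(12,j)·(-z)^j·(2/z^2)^(12-j), with z-exponent 1j − 2(12−j) = 3j − 24.
Set 3j − 24 = -12: j = 4.
C(12,4) = 495; (-1)^4 = 1; 2^8 = 256.
Coefficient = 495 · 1 · 256 = 126720.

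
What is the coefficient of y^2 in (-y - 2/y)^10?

General term: C(10,j)·(-y)^j·(-2/y)^(10-j), with y-exponent 1j − 1(10−j) = 2j − 10.
Set 2j − 10 = 2: j = 6.
C(10,6) = 210; (-1)^6 = 1; (-2)^4 = 16.
Coefficient = 210 · 1 · 16 = 3360.

3360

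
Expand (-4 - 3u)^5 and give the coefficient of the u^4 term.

-1620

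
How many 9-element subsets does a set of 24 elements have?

1307504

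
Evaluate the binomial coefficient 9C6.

84

C(9,6) = C(9,3) by symmetry.
C(9,3) = (9·8·7) / 3! = 504 / 6 = 84.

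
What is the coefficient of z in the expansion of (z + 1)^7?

7

The general term is C(7,j)·(z)^j·(1)^(7-j); the z^1 term has j = 1.
C(7,1) = 7.
Coefficient = C(7,1) = 7.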